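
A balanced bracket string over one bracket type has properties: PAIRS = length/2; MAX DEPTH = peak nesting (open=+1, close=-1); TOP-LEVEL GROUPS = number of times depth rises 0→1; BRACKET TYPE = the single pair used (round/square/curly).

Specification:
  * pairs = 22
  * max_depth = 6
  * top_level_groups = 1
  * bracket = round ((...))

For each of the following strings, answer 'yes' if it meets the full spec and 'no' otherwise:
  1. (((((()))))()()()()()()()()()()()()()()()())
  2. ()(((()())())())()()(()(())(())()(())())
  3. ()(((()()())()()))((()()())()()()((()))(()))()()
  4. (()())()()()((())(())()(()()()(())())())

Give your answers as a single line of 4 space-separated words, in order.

String 1 '(((((()))))()()()()()()()()()()()()()()()())': depth seq [1 2 3 4 5 6 5 4 3 2 1 2 1 2 1 2 1 2 1 2 1 2 1 2 1 2 1 2 1 2 1 2 1 2 1 2 1 2 1 2 1 2 1 0]
  -> pairs=22 depth=6 groups=1 -> yes
String 2 '()(((()())())())()()(()(())(())()(())())': depth seq [1 0 1 2 3 4 3 4 3 2 3 2 1 2 1 0 1 0 1 0 1 2 1 2 3 2 1 2 3 2 1 2 1 2 3 2 1 2 1 0]
  -> pairs=20 depth=4 groups=5 -> no
String 3 '()(((()()())()()))((()()())()()()((()))(()))()()': depth seq [1 0 1 2 3 4 3 4 3 4 3 2 3 2 3 2 1 0 1 2 3 2 3 2 3 2 1 2 1 2 1 2 1 2 3 4 3 2 1 2 3 2 1 0 1 0 1 0]
  -> pairs=24 depth=4 groups=5 -> no
String 4 '(()())()()()((())(())()(()()()(())())())': depth seq [1 2 1 2 1 0 1 0 1 0 1 0 1 2 3 2 1 2 3 2 1 2 1 2 3 2 3 2 3 2 3 4 3 2 3 2 1 2 1 0]
  -> pairs=20 depth=4 groups=5 -> no

Answer: yes no no no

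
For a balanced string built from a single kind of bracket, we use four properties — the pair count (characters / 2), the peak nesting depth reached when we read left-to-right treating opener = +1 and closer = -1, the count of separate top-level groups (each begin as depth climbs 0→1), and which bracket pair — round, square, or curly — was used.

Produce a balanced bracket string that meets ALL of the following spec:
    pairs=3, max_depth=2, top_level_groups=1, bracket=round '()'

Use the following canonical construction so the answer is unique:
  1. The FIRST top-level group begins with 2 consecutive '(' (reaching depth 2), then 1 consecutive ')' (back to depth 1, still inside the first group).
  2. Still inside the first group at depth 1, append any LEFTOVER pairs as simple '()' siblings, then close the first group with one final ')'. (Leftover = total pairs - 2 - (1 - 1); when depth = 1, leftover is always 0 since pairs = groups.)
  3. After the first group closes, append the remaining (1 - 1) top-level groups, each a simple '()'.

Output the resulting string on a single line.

Answer: (()())

Derivation:
Spec: pairs=3 depth=2 groups=1
Leftover pairs = 3 - 2 - (1-1) = 1
First group: deep chain of depth 2 + 1 sibling pairs
Remaining 0 groups: simple '()' each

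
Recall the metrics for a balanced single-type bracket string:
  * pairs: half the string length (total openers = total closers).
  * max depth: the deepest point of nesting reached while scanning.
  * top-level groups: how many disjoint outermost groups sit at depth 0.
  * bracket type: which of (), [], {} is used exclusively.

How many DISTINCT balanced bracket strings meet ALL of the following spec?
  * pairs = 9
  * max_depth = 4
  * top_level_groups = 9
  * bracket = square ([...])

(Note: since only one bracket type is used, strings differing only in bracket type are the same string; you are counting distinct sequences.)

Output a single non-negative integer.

Spec: pairs=9 depth=4 groups=9
Count(depth <= 4) = 1
Count(depth <= 3) = 1
Count(depth == 4) = 1 - 1 = 0

Answer: 0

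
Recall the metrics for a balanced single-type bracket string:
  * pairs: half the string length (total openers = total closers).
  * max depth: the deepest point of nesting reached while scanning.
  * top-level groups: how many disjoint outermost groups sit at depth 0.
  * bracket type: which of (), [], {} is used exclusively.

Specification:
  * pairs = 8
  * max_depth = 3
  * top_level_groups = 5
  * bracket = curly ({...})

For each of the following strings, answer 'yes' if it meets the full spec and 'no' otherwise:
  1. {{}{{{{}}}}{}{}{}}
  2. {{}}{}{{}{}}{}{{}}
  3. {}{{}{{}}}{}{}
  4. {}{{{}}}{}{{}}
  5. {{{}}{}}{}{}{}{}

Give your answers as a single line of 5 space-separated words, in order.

String 1 '{{}{{{{}}}}{}{}{}}': depth seq [1 2 1 2 3 4 5 4 3 2 1 2 1 2 1 2 1 0]
  -> pairs=9 depth=5 groups=1 -> no
String 2 '{{}}{}{{}{}}{}{{}}': depth seq [1 2 1 0 1 0 1 2 1 2 1 0 1 0 1 2 1 0]
  -> pairs=9 depth=2 groups=5 -> no
String 3 '{}{{}{{}}}{}{}': depth seq [1 0 1 2 1 2 3 2 1 0 1 0 1 0]
  -> pairs=7 depth=3 groups=4 -> no
String 4 '{}{{{}}}{}{{}}': depth seq [1 0 1 2 3 2 1 0 1 0 1 2 1 0]
  -> pairs=7 depth=3 groups=4 -> no
String 5 '{{{}}{}}{}{}{}{}': depth seq [1 2 3 2 1 2 1 0 1 0 1 0 1 0 1 0]
  -> pairs=8 depth=3 groups=5 -> yes

Answer: no no no no yes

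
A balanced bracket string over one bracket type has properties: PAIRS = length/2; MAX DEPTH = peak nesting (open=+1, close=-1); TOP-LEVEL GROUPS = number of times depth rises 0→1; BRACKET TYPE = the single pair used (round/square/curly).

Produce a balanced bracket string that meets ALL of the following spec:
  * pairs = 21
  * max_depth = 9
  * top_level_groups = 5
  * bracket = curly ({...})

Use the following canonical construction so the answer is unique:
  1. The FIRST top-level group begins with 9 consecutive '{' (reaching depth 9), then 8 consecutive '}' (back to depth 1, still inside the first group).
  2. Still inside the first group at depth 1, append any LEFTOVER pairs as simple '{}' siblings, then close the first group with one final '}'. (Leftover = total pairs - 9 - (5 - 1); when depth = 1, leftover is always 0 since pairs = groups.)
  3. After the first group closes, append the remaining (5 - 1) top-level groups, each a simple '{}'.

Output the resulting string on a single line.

Spec: pairs=21 depth=9 groups=5
Leftover pairs = 21 - 9 - (5-1) = 8
First group: deep chain of depth 9 + 8 sibling pairs
Remaining 4 groups: simple '{}' each

Answer: {{{{{{{{{}}}}}}}}{}{}{}{}{}{}{}{}}{}{}{}{}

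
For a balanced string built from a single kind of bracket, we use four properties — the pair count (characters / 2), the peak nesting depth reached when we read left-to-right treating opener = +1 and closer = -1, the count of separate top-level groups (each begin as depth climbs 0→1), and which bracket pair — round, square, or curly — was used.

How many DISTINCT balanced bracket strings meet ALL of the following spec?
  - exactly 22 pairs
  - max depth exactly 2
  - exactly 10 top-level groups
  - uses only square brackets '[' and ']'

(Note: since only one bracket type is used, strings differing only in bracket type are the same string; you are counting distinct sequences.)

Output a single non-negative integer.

Answer: 293930

Derivation:
Spec: pairs=22 depth=2 groups=10
Count(depth <= 2) = 293930
Count(depth <= 1) = 0
Count(depth == 2) = 293930 - 0 = 293930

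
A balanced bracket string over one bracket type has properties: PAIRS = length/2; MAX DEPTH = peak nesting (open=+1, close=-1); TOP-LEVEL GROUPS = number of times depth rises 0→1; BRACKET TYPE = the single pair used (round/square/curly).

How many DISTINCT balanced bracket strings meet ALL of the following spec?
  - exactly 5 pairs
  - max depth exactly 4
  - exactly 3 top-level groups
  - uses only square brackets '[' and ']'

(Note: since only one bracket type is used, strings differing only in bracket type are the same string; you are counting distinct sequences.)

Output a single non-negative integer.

Answer: 0

Derivation:
Spec: pairs=5 depth=4 groups=3
Count(depth <= 4) = 9
Count(depth <= 3) = 9
Count(depth == 4) = 9 - 9 = 0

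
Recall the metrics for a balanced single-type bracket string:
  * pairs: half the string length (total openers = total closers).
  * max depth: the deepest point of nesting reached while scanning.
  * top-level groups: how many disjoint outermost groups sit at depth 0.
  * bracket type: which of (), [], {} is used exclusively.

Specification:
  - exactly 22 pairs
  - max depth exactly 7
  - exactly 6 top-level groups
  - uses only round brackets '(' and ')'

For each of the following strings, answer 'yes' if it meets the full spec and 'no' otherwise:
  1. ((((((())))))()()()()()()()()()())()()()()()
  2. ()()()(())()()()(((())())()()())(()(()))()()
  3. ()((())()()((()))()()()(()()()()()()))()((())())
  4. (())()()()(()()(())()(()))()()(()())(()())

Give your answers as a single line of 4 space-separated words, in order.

Answer: yes no no no

Derivation:
String 1 '((((((())))))()()()()()()()()()())()()()()()': depth seq [1 2 3 4 5 6 7 6 5 4 3 2 1 2 1 2 1 2 1 2 1 2 1 2 1 2 1 2 1 2 1 2 1 0 1 0 1 0 1 0 1 0 1 0]
  -> pairs=22 depth=7 groups=6 -> yes
String 2 '()()()(())()()()(((())())()()())(()(()))()()': depth seq [1 0 1 0 1 0 1 2 1 0 1 0 1 0 1 0 1 2 3 4 3 2 3 2 1 2 1 2 1 2 1 0 1 2 1 2 3 2 1 0 1 0 1 0]
  -> pairs=22 depth=4 groups=11 -> no
String 3 '()((())()()((()))()()()(()()()()()()))()((())())': depth seq [1 0 1 2 3 2 1 2 1 2 1 2 3 4 3 2 1 2 1 2 1 2 1 2 3 2 3 2 3 2 3 2 3 2 3 2 1 0 1 0 1 2 3 2 1 2 1 0]
  -> pairs=24 depth=4 groups=4 -> no
String 4 '(())()()()(()()(())()(()))()()(()())(()())': depth seq [1 2 1 0 1 0 1 0 1 0 1 2 1 2 1 2 3 2 1 2 1 2 3 2 1 0 1 0 1 0 1 2 1 2 1 0 1 2 1 2 1 0]
  -> pairs=21 depth=3 groups=9 -> no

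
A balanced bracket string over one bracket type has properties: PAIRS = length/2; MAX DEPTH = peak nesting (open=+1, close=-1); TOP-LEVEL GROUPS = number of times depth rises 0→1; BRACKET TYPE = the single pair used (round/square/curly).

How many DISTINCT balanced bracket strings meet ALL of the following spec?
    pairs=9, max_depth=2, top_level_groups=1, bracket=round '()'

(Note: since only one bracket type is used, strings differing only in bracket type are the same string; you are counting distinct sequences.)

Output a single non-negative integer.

Answer: 1

Derivation:
Spec: pairs=9 depth=2 groups=1
Count(depth <= 2) = 1
Count(depth <= 1) = 0
Count(depth == 2) = 1 - 0 = 1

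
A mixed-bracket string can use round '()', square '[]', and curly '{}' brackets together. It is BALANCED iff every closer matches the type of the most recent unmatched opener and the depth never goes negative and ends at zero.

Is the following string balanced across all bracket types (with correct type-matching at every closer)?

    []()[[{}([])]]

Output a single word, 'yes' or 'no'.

Answer: yes

Derivation:
pos 0: push '['; stack = [
pos 1: ']' matches '['; pop; stack = (empty)
pos 2: push '('; stack = (
pos 3: ')' matches '('; pop; stack = (empty)
pos 4: push '['; stack = [
pos 5: push '['; stack = [[
pos 6: push '{'; stack = [[{
pos 7: '}' matches '{'; pop; stack = [[
pos 8: push '('; stack = [[(
pos 9: push '['; stack = [[([
pos 10: ']' matches '['; pop; stack = [[(
pos 11: ')' matches '('; pop; stack = [[
pos 12: ']' matches '['; pop; stack = [
pos 13: ']' matches '['; pop; stack = (empty)
end: stack empty → VALID
Verdict: properly nested → yes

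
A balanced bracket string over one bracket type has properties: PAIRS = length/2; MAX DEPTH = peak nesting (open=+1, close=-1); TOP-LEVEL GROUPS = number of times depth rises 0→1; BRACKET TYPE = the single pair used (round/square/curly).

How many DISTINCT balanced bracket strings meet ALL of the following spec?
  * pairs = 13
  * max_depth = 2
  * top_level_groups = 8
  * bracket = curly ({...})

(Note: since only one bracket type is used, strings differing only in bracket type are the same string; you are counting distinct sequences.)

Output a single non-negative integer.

Spec: pairs=13 depth=2 groups=8
Count(depth <= 2) = 792
Count(depth <= 1) = 0
Count(depth == 2) = 792 - 0 = 792

Answer: 792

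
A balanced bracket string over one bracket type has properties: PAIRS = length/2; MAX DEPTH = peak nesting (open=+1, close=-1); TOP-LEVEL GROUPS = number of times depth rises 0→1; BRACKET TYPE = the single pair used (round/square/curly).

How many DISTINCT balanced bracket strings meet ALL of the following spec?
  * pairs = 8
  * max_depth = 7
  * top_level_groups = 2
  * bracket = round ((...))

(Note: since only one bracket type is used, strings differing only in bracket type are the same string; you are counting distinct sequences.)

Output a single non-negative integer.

Answer: 2

Derivation:
Spec: pairs=8 depth=7 groups=2
Count(depth <= 7) = 429
Count(depth <= 6) = 427
Count(depth == 7) = 429 - 427 = 2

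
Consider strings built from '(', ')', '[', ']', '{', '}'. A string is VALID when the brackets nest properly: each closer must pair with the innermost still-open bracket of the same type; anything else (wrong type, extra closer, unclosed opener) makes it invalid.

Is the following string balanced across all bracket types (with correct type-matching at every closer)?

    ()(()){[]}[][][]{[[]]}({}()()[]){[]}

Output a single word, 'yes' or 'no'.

pos 0: push '('; stack = (
pos 1: ')' matches '('; pop; stack = (empty)
pos 2: push '('; stack = (
pos 3: push '('; stack = ((
pos 4: ')' matches '('; pop; stack = (
pos 5: ')' matches '('; pop; stack = (empty)
pos 6: push '{'; stack = {
pos 7: push '['; stack = {[
pos 8: ']' matches '['; pop; stack = {
pos 9: '}' matches '{'; pop; stack = (empty)
pos 10: push '['; stack = [
pos 11: ']' matches '['; pop; stack = (empty)
pos 12: push '['; stack = [
pos 13: ']' matches '['; pop; stack = (empty)
pos 14: push '['; stack = [
pos 15: ']' matches '['; pop; stack = (empty)
pos 16: push '{'; stack = {
pos 17: push '['; stack = {[
pos 18: push '['; stack = {[[
pos 19: ']' matches '['; pop; stack = {[
pos 20: ']' matches '['; pop; stack = {
pos 21: '}' matches '{'; pop; stack = (empty)
pos 22: push '('; stack = (
pos 23: push '{'; stack = ({
pos 24: '}' matches '{'; pop; stack = (
pos 25: push '('; stack = ((
pos 26: ')' matches '('; pop; stack = (
pos 27: push '('; stack = ((
pos 28: ')' matches '('; pop; stack = (
pos 29: push '['; stack = ([
pos 30: ']' matches '['; pop; stack = (
pos 31: ')' matches '('; pop; stack = (empty)
pos 32: push '{'; stack = {
pos 33: push '['; stack = {[
pos 34: ']' matches '['; pop; stack = {
pos 35: '}' matches '{'; pop; stack = (empty)
end: stack empty → VALID
Verdict: properly nested → yes

Answer: yes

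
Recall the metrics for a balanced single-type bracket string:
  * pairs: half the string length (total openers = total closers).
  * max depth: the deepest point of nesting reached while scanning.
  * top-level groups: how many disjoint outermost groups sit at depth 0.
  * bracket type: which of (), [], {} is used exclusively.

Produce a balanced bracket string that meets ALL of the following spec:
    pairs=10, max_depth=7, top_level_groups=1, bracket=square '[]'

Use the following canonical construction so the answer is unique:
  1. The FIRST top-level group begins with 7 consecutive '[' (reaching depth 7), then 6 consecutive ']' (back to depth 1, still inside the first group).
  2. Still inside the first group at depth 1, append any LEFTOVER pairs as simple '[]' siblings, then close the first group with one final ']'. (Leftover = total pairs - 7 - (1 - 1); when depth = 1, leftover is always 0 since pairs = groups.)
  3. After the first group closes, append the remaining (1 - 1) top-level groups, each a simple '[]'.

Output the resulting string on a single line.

Answer: [[[[[[[]]]]]][][][]]

Derivation:
Spec: pairs=10 depth=7 groups=1
Leftover pairs = 10 - 7 - (1-1) = 3
First group: deep chain of depth 7 + 3 sibling pairs
Remaining 0 groups: simple '[]' each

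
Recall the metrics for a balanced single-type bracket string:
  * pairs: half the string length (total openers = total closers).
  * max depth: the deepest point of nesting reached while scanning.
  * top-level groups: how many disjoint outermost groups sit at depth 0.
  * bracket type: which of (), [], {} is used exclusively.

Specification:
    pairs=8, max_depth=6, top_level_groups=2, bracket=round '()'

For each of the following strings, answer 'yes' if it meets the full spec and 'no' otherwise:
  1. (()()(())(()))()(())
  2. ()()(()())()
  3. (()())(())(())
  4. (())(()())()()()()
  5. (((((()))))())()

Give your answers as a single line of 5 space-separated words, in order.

Answer: no no no no yes

Derivation:
String 1 '(()()(())(()))()(())': depth seq [1 2 1 2 1 2 3 2 1 2 3 2 1 0 1 0 1 2 1 0]
  -> pairs=10 depth=3 groups=3 -> no
String 2 '()()(()())()': depth seq [1 0 1 0 1 2 1 2 1 0 1 0]
  -> pairs=6 depth=2 groups=4 -> no
String 3 '(()())(())(())': depth seq [1 2 1 2 1 0 1 2 1 0 1 2 1 0]
  -> pairs=7 depth=2 groups=3 -> no
String 4 '(())(()())()()()()': depth seq [1 2 1 0 1 2 1 2 1 0 1 0 1 0 1 0 1 0]
  -> pairs=9 depth=2 groups=6 -> no
String 5 '(((((()))))())()': depth seq [1 2 3 4 5 6 5 4 3 2 1 2 1 0 1 0]
  -> pairs=8 depth=6 groups=2 -> yes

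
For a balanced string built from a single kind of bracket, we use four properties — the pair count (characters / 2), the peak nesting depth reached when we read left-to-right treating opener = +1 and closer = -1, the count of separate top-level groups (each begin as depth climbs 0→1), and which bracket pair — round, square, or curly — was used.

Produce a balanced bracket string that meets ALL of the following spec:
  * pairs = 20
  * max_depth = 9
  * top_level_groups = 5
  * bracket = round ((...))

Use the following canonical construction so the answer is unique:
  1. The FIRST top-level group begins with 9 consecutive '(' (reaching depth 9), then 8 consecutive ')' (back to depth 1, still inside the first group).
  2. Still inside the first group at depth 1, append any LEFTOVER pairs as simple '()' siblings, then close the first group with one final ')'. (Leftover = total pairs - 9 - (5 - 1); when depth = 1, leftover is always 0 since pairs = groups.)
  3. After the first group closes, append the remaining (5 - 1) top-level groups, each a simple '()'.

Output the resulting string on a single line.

Answer: ((((((((())))))))()()()()()()())()()()()

Derivation:
Spec: pairs=20 depth=9 groups=5
Leftover pairs = 20 - 9 - (5-1) = 7
First group: deep chain of depth 9 + 7 sibling pairs
Remaining 4 groups: simple '()' each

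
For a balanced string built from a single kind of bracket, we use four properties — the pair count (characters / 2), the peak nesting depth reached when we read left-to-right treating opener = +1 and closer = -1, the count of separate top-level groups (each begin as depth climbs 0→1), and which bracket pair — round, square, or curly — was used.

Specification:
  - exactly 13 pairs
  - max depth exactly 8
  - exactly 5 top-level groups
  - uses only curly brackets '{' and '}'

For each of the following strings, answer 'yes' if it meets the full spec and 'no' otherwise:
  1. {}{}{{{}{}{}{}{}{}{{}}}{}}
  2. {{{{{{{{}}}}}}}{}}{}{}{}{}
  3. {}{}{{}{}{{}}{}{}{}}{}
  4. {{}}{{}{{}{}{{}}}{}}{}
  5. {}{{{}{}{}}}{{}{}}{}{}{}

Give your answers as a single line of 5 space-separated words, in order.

Answer: no yes no no no

Derivation:
String 1 '{}{}{{{}{}{}{}{}{}{{}}}{}}': depth seq [1 0 1 0 1 2 3 2 3 2 3 2 3 2 3 2 3 2 3 4 3 2 1 2 1 0]
  -> pairs=13 depth=4 groups=3 -> no
String 2 '{{{{{{{{}}}}}}}{}}{}{}{}{}': depth seq [1 2 3 4 5 6 7 8 7 6 5 4 3 2 1 2 1 0 1 0 1 0 1 0 1 0]
  -> pairs=13 depth=8 groups=5 -> yes
String 3 '{}{}{{}{}{{}}{}{}{}}{}': depth seq [1 0 1 0 1 2 1 2 1 2 3 2 1 2 1 2 1 2 1 0 1 0]
  -> pairs=11 depth=3 groups=4 -> no
String 4 '{{}}{{}{{}{}{{}}}{}}{}': depth seq [1 2 1 0 1 2 1 2 3 2 3 2 3 4 3 2 1 2 1 0 1 0]
  -> pairs=11 depth=4 groups=3 -> no
String 5 '{}{{{}{}{}}}{{}{}}{}{}{}': depth seq [1 0 1 2 3 2 3 2 3 2 1 0 1 2 1 2 1 0 1 0 1 0 1 0]
  -> pairs=12 depth=3 groups=6 -> no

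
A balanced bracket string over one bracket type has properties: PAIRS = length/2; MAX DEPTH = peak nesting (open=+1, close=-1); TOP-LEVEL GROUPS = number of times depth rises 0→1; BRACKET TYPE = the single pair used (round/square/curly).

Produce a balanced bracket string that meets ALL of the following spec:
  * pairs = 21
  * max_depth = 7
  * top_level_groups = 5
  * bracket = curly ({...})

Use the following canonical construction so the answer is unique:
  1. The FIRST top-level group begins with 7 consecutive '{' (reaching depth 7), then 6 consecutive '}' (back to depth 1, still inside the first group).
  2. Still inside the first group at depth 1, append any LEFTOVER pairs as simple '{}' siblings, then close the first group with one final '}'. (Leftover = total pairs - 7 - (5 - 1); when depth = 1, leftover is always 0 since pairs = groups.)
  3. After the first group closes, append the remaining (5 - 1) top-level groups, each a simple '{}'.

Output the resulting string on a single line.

Answer: {{{{{{{}}}}}}{}{}{}{}{}{}{}{}{}{}}{}{}{}{}

Derivation:
Spec: pairs=21 depth=7 groups=5
Leftover pairs = 21 - 7 - (5-1) = 10
First group: deep chain of depth 7 + 10 sibling pairs
Remaining 4 groups: simple '{}' each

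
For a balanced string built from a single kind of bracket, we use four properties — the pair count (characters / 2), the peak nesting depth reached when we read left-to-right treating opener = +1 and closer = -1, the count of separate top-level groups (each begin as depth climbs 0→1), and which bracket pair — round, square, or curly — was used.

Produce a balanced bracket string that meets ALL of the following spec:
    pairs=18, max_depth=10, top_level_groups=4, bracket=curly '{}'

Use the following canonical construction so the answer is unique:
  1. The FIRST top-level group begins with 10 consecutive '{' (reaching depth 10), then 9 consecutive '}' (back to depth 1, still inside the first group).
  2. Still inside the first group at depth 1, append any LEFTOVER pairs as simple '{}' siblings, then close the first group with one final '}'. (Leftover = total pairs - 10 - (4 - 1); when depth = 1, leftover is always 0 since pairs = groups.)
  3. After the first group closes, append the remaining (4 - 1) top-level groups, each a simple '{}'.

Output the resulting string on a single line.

Answer: {{{{{{{{{{}}}}}}}}}{}{}{}{}{}}{}{}{}

Derivation:
Spec: pairs=18 depth=10 groups=4
Leftover pairs = 18 - 10 - (4-1) = 5
First group: deep chain of depth 10 + 5 sibling pairs
Remaining 3 groups: simple '{}' each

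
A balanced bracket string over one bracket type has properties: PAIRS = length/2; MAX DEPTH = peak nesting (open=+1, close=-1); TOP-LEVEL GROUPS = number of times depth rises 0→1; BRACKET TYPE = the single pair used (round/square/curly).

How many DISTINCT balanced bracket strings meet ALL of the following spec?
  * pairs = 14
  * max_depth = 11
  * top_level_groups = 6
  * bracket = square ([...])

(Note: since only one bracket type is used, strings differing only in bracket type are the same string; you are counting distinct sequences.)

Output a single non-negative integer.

Spec: pairs=14 depth=11 groups=6
Count(depth <= 11) = 87210
Count(depth <= 10) = 87210
Count(depth == 11) = 87210 - 87210 = 0

Answer: 0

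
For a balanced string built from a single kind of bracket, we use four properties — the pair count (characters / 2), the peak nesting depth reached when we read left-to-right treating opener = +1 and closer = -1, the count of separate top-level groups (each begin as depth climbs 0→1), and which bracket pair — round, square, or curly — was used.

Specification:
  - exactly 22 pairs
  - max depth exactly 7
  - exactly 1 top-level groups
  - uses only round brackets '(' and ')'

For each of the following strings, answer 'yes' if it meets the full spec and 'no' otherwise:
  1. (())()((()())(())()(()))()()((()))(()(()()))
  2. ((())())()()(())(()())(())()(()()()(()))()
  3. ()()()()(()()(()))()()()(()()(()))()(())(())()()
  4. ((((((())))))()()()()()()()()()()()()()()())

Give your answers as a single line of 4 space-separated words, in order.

String 1 '(())()((()())(())()(()))()()((()))(()(()()))': depth seq [1 2 1 0 1 0 1 2 3 2 3 2 1 2 3 2 1 2 1 2 3 2 1 0 1 0 1 0 1 2 3 2 1 0 1 2 1 2 3 2 3 2 1 0]
  -> pairs=22 depth=3 groups=7 -> no
String 2 '((())())()()(())(()())(())()(()()()(()))()': depth seq [1 2 3 2 1 2 1 0 1 0 1 0 1 2 1 0 1 2 1 2 1 0 1 2 1 0 1 0 1 2 1 2 1 2 1 2 3 2 1 0 1 0]
  -> pairs=21 depth=3 groups=9 -> no
String 3 '()()()()(()()(()))()()()(()()(()))()(())(())()()': depth seq [1 0 1 0 1 0 1 0 1 2 1 2 1 2 3 2 1 0 1 0 1 0 1 0 1 2 1 2 1 2 3 2 1 0 1 0 1 2 1 0 1 2 1 0 1 0 1 0]
  -> pairs=24 depth=3 groups=14 -> no
String 4 '((((((())))))()()()()()()()()()()()()()()())': depth seq [1 2 3 4 5 6 7 6 5 4 3 2 1 2 1 2 1 2 1 2 1 2 1 2 1 2 1 2 1 2 1 2 1 2 1 2 1 2 1 2 1 2 1 0]
  -> pairs=22 depth=7 groups=1 -> yes

Answer: no no no yes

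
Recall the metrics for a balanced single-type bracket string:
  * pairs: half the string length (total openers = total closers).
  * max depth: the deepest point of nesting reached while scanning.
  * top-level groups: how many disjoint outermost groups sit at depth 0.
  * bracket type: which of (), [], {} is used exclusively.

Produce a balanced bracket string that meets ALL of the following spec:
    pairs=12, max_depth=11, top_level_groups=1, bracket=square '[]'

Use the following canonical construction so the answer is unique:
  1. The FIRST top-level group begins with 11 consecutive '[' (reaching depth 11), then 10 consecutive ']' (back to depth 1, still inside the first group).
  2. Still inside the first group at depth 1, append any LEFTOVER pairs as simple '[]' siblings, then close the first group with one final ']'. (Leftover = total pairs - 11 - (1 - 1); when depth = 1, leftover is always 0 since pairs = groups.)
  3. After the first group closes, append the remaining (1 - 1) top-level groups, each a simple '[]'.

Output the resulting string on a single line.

Answer: [[[[[[[[[[[]]]]]]]]]][]]

Derivation:
Spec: pairs=12 depth=11 groups=1
Leftover pairs = 12 - 11 - (1-1) = 1
First group: deep chain of depth 11 + 1 sibling pairs
Remaining 0 groups: simple '[]' each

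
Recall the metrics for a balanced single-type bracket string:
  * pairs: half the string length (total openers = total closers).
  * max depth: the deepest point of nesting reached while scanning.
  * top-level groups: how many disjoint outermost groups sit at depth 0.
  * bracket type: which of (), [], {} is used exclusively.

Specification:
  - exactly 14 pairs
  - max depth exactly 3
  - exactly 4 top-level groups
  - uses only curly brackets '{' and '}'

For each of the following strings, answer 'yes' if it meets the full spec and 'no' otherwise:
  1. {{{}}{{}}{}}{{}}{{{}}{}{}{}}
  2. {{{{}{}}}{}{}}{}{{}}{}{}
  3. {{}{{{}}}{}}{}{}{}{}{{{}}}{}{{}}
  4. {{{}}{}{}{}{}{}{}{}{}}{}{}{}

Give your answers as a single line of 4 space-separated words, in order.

String 1 '{{{}}{{}}{}}{{}}{{{}}{}{}{}}': depth seq [1 2 3 2 1 2 3 2 1 2 1 0 1 2 1 0 1 2 3 2 1 2 1 2 1 2 1 0]
  -> pairs=14 depth=3 groups=3 -> no
String 2 '{{{{}{}}}{}{}}{}{{}}{}{}': depth seq [1 2 3 4 3 4 3 2 1 2 1 2 1 0 1 0 1 2 1 0 1 0 1 0]
  -> pairs=12 depth=4 groups=5 -> no
String 3 '{{}{{{}}}{}}{}{}{}{}{{{}}}{}{{}}': depth seq [1 2 1 2 3 4 3 2 1 2 1 0 1 0 1 0 1 0 1 0 1 2 3 2 1 0 1 0 1 2 1 0]
  -> pairs=16 depth=4 groups=8 -> no
String 4 '{{{}}{}{}{}{}{}{}{}{}}{}{}{}': depth seq [1 2 3 2 1 2 1 2 1 2 1 2 1 2 1 2 1 2 1 2 1 0 1 0 1 0 1 0]
  -> pairs=14 depth=3 groups=4 -> yes

Answer: no no no yes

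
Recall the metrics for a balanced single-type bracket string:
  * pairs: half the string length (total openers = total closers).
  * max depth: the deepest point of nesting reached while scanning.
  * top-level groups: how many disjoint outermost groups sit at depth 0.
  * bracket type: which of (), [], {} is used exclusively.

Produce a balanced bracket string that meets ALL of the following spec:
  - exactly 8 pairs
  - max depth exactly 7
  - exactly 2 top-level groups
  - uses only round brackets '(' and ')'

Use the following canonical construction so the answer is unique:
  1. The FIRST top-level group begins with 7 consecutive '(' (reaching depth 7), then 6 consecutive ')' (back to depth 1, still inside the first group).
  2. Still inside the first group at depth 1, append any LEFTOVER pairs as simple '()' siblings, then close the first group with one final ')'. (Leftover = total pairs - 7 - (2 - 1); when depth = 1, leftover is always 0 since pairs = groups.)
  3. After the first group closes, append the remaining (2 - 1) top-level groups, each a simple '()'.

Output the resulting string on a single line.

Spec: pairs=8 depth=7 groups=2
Leftover pairs = 8 - 7 - (2-1) = 0
First group: deep chain of depth 7 + 0 sibling pairs
Remaining 1 groups: simple '()' each

Answer: ((((((()))))))()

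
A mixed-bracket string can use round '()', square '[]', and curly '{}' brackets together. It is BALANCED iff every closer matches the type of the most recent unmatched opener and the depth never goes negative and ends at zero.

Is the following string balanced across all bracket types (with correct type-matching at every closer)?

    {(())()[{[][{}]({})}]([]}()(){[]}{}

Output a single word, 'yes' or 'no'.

Answer: no

Derivation:
pos 0: push '{'; stack = {
pos 1: push '('; stack = {(
pos 2: push '('; stack = {((
pos 3: ')' matches '('; pop; stack = {(
pos 4: ')' matches '('; pop; stack = {
pos 5: push '('; stack = {(
pos 6: ')' matches '('; pop; stack = {
pos 7: push '['; stack = {[
pos 8: push '{'; stack = {[{
pos 9: push '['; stack = {[{[
pos 10: ']' matches '['; pop; stack = {[{
pos 11: push '['; stack = {[{[
pos 12: push '{'; stack = {[{[{
pos 13: '}' matches '{'; pop; stack = {[{[
pos 14: ']' matches '['; pop; stack = {[{
pos 15: push '('; stack = {[{(
pos 16: push '{'; stack = {[{({
pos 17: '}' matches '{'; pop; stack = {[{(
pos 18: ')' matches '('; pop; stack = {[{
pos 19: '}' matches '{'; pop; stack = {[
pos 20: ']' matches '['; pop; stack = {
pos 21: push '('; stack = {(
pos 22: push '['; stack = {([
pos 23: ']' matches '['; pop; stack = {(
pos 24: saw closer '}' but top of stack is '(' (expected ')') → INVALID
Verdict: type mismatch at position 24: '}' closes '(' → no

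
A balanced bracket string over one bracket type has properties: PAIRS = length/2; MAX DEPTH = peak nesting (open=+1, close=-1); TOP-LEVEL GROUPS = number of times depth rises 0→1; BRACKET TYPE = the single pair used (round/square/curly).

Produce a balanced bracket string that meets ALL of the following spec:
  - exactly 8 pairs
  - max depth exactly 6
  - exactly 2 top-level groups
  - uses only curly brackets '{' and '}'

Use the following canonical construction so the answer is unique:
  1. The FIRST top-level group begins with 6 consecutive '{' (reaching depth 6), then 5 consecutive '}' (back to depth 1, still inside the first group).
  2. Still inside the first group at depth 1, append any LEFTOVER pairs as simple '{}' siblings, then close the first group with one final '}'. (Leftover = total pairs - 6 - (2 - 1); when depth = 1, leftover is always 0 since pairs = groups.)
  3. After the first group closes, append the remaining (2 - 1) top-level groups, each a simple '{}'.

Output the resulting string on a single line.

Spec: pairs=8 depth=6 groups=2
Leftover pairs = 8 - 6 - (2-1) = 1
First group: deep chain of depth 6 + 1 sibling pairs
Remaining 1 groups: simple '{}' each

Answer: {{{{{{}}}}}{}}{}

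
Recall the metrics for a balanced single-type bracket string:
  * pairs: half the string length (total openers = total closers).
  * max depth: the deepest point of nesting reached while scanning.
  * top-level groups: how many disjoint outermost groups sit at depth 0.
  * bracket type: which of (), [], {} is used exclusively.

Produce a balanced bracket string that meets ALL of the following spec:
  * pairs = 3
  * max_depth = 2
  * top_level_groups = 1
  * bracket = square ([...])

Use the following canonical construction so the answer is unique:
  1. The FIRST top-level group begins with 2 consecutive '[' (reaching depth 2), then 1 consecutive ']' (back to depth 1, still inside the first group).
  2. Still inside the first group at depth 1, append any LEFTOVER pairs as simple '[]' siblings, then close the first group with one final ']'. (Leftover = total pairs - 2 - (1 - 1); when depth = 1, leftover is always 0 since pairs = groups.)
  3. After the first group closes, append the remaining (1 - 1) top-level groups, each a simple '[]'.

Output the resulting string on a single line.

Answer: [[][]]

Derivation:
Spec: pairs=3 depth=2 groups=1
Leftover pairs = 3 - 2 - (1-1) = 1
First group: deep chain of depth 2 + 1 sibling pairs
Remaining 0 groups: simple '[]' each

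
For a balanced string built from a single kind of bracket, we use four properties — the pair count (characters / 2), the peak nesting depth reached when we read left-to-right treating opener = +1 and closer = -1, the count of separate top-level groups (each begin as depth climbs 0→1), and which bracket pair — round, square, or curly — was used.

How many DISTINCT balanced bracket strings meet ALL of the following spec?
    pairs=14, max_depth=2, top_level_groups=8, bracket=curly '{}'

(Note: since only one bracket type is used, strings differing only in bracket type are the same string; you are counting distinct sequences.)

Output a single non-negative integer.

Answer: 1716

Derivation:
Spec: pairs=14 depth=2 groups=8
Count(depth <= 2) = 1716
Count(depth <= 1) = 0
Count(depth == 2) = 1716 - 0 = 1716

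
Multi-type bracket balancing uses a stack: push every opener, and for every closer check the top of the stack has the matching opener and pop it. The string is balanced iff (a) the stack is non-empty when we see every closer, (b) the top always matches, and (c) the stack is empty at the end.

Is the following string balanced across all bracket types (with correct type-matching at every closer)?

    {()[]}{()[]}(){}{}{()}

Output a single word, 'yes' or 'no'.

Answer: yes

Derivation:
pos 0: push '{'; stack = {
pos 1: push '('; stack = {(
pos 2: ')' matches '('; pop; stack = {
pos 3: push '['; stack = {[
pos 4: ']' matches '['; pop; stack = {
pos 5: '}' matches '{'; pop; stack = (empty)
pos 6: push '{'; stack = {
pos 7: push '('; stack = {(
pos 8: ')' matches '('; pop; stack = {
pos 9: push '['; stack = {[
pos 10: ']' matches '['; pop; stack = {
pos 11: '}' matches '{'; pop; stack = (empty)
pos 12: push '('; stack = (
pos 13: ')' matches '('; pop; stack = (empty)
pos 14: push '{'; stack = {
pos 15: '}' matches '{'; pop; stack = (empty)
pos 16: push '{'; stack = {
pos 17: '}' matches '{'; pop; stack = (empty)
pos 18: push '{'; stack = {
pos 19: push '('; stack = {(
pos 20: ')' matches '('; pop; stack = {
pos 21: '}' matches '{'; pop; stack = (empty)
end: stack empty → VALID
Verdict: properly nested → yes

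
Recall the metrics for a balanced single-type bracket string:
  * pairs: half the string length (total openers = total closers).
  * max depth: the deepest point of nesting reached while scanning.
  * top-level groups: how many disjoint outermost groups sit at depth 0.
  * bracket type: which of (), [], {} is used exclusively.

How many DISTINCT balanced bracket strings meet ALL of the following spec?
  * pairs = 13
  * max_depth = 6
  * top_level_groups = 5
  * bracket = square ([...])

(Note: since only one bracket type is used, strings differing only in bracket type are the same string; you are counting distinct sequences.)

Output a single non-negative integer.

Spec: pairs=13 depth=6 groups=5
Count(depth <= 6) = 47695
Count(depth <= 5) = 44550
Count(depth == 6) = 47695 - 44550 = 3145

Answer: 3145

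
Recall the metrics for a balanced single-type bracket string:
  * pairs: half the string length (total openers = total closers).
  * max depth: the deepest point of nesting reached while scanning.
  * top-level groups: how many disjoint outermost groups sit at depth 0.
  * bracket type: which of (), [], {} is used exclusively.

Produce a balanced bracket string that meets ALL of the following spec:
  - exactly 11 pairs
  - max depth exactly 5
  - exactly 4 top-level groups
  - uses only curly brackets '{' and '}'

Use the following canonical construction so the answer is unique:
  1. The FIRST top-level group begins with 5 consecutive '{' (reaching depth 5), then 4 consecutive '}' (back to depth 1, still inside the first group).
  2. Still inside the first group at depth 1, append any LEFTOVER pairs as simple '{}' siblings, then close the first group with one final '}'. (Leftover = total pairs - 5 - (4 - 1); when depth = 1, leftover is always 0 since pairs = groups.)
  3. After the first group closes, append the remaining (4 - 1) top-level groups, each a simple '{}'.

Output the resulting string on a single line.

Answer: {{{{{}}}}{}{}{}}{}{}{}

Derivation:
Spec: pairs=11 depth=5 groups=4
Leftover pairs = 11 - 5 - (4-1) = 3
First group: deep chain of depth 5 + 3 sibling pairs
Remaining 3 groups: simple '{}' each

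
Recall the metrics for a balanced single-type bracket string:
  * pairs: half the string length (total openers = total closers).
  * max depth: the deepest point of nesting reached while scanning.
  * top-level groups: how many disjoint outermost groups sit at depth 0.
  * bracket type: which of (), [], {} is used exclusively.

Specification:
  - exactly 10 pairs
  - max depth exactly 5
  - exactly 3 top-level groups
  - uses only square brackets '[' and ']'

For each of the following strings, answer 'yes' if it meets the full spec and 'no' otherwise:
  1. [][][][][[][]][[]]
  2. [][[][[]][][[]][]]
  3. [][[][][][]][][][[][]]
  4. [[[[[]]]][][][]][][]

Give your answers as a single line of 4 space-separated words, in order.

String 1 '[][][][][[][]][[]]': depth seq [1 0 1 0 1 0 1 0 1 2 1 2 1 0 1 2 1 0]
  -> pairs=9 depth=2 groups=6 -> no
String 2 '[][[][[]][][[]][]]': depth seq [1 0 1 2 1 2 3 2 1 2 1 2 3 2 1 2 1 0]
  -> pairs=9 depth=3 groups=2 -> no
String 3 '[][[][][][]][][][[][]]': depth seq [1 0 1 2 1 2 1 2 1 2 1 0 1 0 1 0 1 2 1 2 1 0]
  -> pairs=11 depth=2 groups=5 -> no
String 4 '[[[[[]]]][][][]][][]': depth seq [1 2 3 4 5 4 3 2 1 2 1 2 1 2 1 0 1 0 1 0]
  -> pairs=10 depth=5 groups=3 -> yes

Answer: no no no yes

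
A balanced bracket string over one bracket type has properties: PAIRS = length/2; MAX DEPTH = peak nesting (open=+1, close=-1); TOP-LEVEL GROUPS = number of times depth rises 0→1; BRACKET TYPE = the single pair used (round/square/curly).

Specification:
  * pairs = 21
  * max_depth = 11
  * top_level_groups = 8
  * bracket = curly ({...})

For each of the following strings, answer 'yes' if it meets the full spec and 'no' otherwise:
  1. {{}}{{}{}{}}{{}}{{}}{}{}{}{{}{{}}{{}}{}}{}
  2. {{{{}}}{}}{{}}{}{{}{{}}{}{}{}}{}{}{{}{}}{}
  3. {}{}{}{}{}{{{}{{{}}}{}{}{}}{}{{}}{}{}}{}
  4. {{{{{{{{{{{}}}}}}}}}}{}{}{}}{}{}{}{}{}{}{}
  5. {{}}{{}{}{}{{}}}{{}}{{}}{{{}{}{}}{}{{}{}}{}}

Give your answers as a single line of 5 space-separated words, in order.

String 1 '{{}}{{}{}{}}{{}}{{}}{}{}{}{{}{{}}{{}}{}}{}': depth seq [1 2 1 0 1 2 1 2 1 2 1 0 1 2 1 0 1 2 1 0 1 0 1 0 1 0 1 2 1 2 3 2 1 2 3 2 1 2 1 0 1 0]
  -> pairs=21 depth=3 groups=9 -> no
String 2 '{{{{}}}{}}{{}}{}{{}{{}}{}{}{}}{}{}{{}{}}{}': depth seq [1 2 3 4 3 2 1 2 1 0 1 2 1 0 1 0 1 2 1 2 3 2 1 2 1 2 1 2 1 0 1 0 1 0 1 2 1 2 1 0 1 0]
  -> pairs=21 depth=4 groups=8 -> no
String 3 '{}{}{}{}{}{{{}{{{}}}{}{}{}}{}{{}}{}{}}{}': depth seq [1 0 1 0 1 0 1 0 1 0 1 2 3 2 3 4 5 4 3 2 3 2 3 2 3 2 1 2 1 2 3 2 1 2 1 2 1 0 1 0]
  -> pairs=20 depth=5 groups=7 -> no
String 4 '{{{{{{{{{{{}}}}}}}}}}{}{}{}}{}{}{}{}{}{}{}': depth seq [1 2 3 4 5 6 7 8 9 10 11 10 9 8 7 6 5 4 3 2 1 2 1 2 1 2 1 0 1 0 1 0 1 0 1 0 1 0 1 0 1 0]
  -> pairs=21 depth=11 groups=8 -> yes
String 5 '{{}}{{}{}{}{{}}}{{}}{{}}{{{}{}{}}{}{{}{}}{}}': depth seq [1 2 1 0 1 2 1 2 1 2 1 2 3 2 1 0 1 2 1 0 1 2 1 0 1 2 3 2 3 2 3 2 1 2 1 2 3 2 3 2 1 2 1 0]
  -> pairs=22 depth=3 groups=5 -> no

Answer: no no no yes no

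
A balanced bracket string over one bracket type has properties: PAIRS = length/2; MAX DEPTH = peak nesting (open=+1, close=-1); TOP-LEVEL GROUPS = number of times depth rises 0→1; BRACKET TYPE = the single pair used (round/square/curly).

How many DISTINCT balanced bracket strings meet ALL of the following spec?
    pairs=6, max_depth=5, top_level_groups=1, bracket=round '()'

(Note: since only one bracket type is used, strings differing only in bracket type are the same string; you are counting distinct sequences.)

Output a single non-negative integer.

Answer: 7

Derivation:
Spec: pairs=6 depth=5 groups=1
Count(depth <= 5) = 41
Count(depth <= 4) = 34
Count(depth == 5) = 41 - 34 = 7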